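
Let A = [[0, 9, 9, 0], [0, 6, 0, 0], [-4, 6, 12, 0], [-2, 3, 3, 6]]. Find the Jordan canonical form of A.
J = [[6, 1, 0, 0], [0, 6, 0, 0], [0, 0, 6, 0], [0, 0, 0, 6]]

The characteristic polynomial is det(xI - A) = (x - 6)^4, so the eigenvalues are 6 (algebraic multiplicity 4).

For λ = 6: rank(A - 6I) = 1, rank((A - 6I)^2) = 0. The eigenspace has dimension 4 - 1 = 3, so there are 3 Jordan blocks; the rank sequence gives block sizes [2, 1, 1].

Assembling the blocks gives the Jordan form J above.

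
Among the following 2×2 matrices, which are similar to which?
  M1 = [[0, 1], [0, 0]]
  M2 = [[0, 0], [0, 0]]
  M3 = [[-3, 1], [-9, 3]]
2 classes: {M1, M3}, {M2}

Characteristic polynomials: χ_{M1} = x^2, χ_{M2} = x^2, χ_{M3} = x^2.

{M1, M3}: invariant factors x^2.

{M2}: invariant factors x, x.

Matrices are similar if and only if their invariant-factor lists agree; the partition into similarity classes is {M1, M3}, {M2}.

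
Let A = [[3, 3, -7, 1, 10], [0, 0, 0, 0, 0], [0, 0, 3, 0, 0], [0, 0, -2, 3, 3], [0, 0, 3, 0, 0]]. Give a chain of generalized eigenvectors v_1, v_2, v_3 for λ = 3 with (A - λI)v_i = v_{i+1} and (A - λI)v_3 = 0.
v_1 = [[0, 0, 1, 0, 1]]^T, v_2 = [[3, 0, 0, 1, 0]]^T, v_3 = [[1, 0, 0, 0, 0]]^T

We seek v_1 ∈ ker((A - 3I)^3) \ ker((A - 3I)^2), then set v_{i+1} = (A - 3I) v_i.

One such chain is v_1 = [[0, 0, 1, 0, 1]]^T, v_2 = [[3, 0, 0, 1, 0]]^T, v_3 = [[1, 0, 0, 0, 0]]^T. Check: (A - 3I) v_3 = [[0, 0, 0, 0, 0]]^T = 0.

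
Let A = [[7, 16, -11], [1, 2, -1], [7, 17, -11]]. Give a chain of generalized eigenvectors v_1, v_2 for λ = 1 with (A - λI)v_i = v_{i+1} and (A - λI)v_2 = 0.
v_1 = [[2, 0, 1]]^T, v_2 = [[1, 1, 2]]^T

We seek v_1 ∈ ker((A - I)^2) \ ker(A - I), then set v_{i+1} = (A - I) v_i.

One such chain is v_1 = [[2, 0, 1]]^T, v_2 = [[1, 1, 2]]^T. Check: (A - I) v_2 = [[0, 0, 0]]^T = 0.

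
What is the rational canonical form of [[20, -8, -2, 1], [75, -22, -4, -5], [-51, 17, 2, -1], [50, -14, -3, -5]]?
R = [[0, 0, 0, -25], [1, 0, 0, 0], [0, 1, 0, 1], [0, 0, 1, -5]]

The invariant factors of A (the non-unit diagonal entries of the Smith normal form of xI - A over ℚ[x]) are (x + 5)(x^3 - x + 5), each dividing the next. The characteristic polynomial is their product, (x + 5)(x^3 - x + 5).

The rational canonical form is the block-diagonal matrix of companion matrices C(f_i):
R = [[0, 0, 0, -25], [1, 0, 0, 0], [0, 1, 0, 1], [0, 0, 1, -5]].

Note the characteristic polynomial does not split into linear factors over ℚ, so A has no Jordan form over ℚ; the rational canonical form exists over any field.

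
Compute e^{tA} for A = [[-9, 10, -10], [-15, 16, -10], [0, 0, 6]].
A has Jordan form J = [[1, 0, 0], [0, 6, 0], [0, 0, 6]] with A = PJP^{-1}, so e^{tA} = P e^{tJ} P^{-1}.

For a Jordan block J_k(λ), e^{tJ_k(λ)} = e^{λt} · (I + tN + t^2 N^2/2! + ... + t^{k-1} N^{k-1}/(k-1)!) where N is the nilpotent superdiagonal part.

Assembling the blocks and conjugating back gives the entries of e^{tA} as shown above.

e^{tA} = [[(3 - 2*e^{5*t})*e^{t}, 2*(e^{5*t} - 1)*e^{t}, 2*(1 - e^{5*t})*e^{t}], [3*(1 - e^{5*t})*e^{t}, (3*e^{5*t} - 2)*e^{t}, 2*(1 - e^{5*t})*e^{t}], [0, 0, e^{6*t}]]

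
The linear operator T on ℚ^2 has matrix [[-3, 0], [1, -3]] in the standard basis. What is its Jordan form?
J = [[-3, 1], [0, -3]]

The characteristic polynomial is det(xI - A) = (x + 3)^2, so the eigenvalues are -3 (algebraic multiplicity 2).

For λ = -3: rank(A + 3I) = 1, rank((A + 3I)^2) = 0. The eigenspace has dimension 2 - 1 = 1, so there is 1 Jordan block; the rank sequence gives block sizes [2].

Assembling the blocks gives the Jordan form J above.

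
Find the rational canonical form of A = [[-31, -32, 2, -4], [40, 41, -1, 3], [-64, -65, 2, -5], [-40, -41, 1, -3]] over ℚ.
R = [[0, 0, 0, 0], [1, 0, 0, 16], [0, 1, 0, -24], [0, 0, 1, 9]]

The invariant factors of A (the non-unit diagonal entries of the Smith normal form of xI - A over ℚ[x]) are x(x - 4)^2(x - 1), each dividing the next. The characteristic polynomial is their product, x(x - 4)^2(x - 1).

The rational canonical form is the block-diagonal matrix of companion matrices C(f_i):
R = [[0, 0, 0, 0], [1, 0, 0, 16], [0, 1, 0, -24], [0, 0, 1, 9]].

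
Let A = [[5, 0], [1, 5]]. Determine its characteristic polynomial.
xI - A = [[x - 5, 0], [-1, x - 5]].

Expanding det(xI - A) along the first row:
det(xI - A) = + (x - 5)·det([[x - 5]]) - (0)·det([[-1]]).

Evaluating gives χ_A(x) = x^2 - 10x + 25 = (x - 5)^2.

χ_A(x) = (x - 5)^2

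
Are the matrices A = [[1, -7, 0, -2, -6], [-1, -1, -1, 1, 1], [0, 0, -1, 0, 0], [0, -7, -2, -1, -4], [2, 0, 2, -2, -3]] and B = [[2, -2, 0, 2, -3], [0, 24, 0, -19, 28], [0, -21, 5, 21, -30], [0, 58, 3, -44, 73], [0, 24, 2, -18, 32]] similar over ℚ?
No.

trace(A) = -5 but trace(B) = 19. The trace is a similarity invariant, so A and B are not similar.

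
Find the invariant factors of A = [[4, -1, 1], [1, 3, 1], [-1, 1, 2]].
The Jordan structure of A has elementary divisors (x - 3)^3. Arranging the block sizes at each eigenvalue in decreasing order and taking row products gives the invariant factors.

Invariant factors (smallest first, each dividing the next): (x - 3)^3.

Check: the last factor (x - 3)^3 is the minimal polynomial, and the product (x - 3)^3 is the characteristic polynomial.

(x - 3)^3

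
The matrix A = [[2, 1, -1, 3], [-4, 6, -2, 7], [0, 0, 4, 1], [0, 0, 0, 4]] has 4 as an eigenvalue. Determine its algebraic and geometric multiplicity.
algebraic multiplicity 4, geometric multiplicity 2

The characteristic polynomial is (x - 4)^4, so the factor x - 4 appears with exponent 4: the algebraic multiplicity is 4.

rank(A - 4I) = 2, so the eigenspace has dimension 4 - 2 = 2: the geometric multiplicity is 2.

Since 2 < 4, A is not diagonalizable.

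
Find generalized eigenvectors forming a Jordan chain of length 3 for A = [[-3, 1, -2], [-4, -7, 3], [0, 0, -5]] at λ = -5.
v_1 = [[0, 0, 1]]^T, v_2 = [[-2, 3, 0]]^T, v_3 = [[-1, 2, 0]]^T

We seek v_1 ∈ ker((A + 5I)^3) \ ker((A + 5I)^2), then set v_{i+1} = (A + 5I) v_i.

One such chain is v_1 = [[0, 0, 1]]^T, v_2 = [[-2, 3, 0]]^T, v_3 = [[-1, 2, 0]]^T. Check: (A + 5I) v_3 = [[0, 0, 0]]^T = 0.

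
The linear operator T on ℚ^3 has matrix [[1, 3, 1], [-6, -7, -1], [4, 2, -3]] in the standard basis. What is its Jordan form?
J = [[-3, 1, 0], [0, -3, 1], [0, 0, -3]]

The characteristic polynomial is det(xI - A) = (x + 3)^3, so the eigenvalues are -3 (algebraic multiplicity 3).

For λ = -3: rank(A + 3I) = 2, rank((A + 3I)^2) = 1, rank((A + 3I)^3) = 0. The eigenspace has dimension 3 - 2 = 1, so there is 1 Jordan block; the rank sequence gives block sizes [3].

Assembling the blocks gives the Jordan form J above.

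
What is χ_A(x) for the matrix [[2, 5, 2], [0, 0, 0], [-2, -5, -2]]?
xI - A = [[x - 2, -5, -2], [0, x, 0], [2, 5, x + 2]].

Expanding det(xI - A) along the first row:
det(xI - A) = + (x - 2)·det([[x, 0], [5, x + 2]]) - (-5)·det([[0, 0], [2, x + 2]]) + (-2)·det([[0, x], [2, 5]]).

Evaluating gives χ_A(x) = x^3.

χ_A(x) = x^3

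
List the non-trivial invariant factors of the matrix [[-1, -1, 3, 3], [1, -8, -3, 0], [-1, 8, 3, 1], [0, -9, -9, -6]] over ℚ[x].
(x + 3)^2, (x + 3)^2

The Jordan structure of A has elementary divisors (x + 3)^2, (x + 3)^2. Arranging the block sizes at each eigenvalue in decreasing order and taking row products gives the invariant factors.

Invariant factors (smallest first, each dividing the next): (x + 3)^2, (x + 3)^2.

Check: the last factor (x + 3)^2 is the minimal polynomial, and the product (x + 3)^4 is the characteristic polynomial.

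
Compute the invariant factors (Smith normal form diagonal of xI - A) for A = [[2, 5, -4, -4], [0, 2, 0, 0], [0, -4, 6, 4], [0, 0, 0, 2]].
x - 2, (x - 6)(x - 2)^2

The Jordan structure of A has elementary divisors (x - 2)^2, (x - 2), (x - 6). Arranging the block sizes at each eigenvalue in decreasing order and taking row products gives the invariant factors.

Invariant factors (smallest first, each dividing the next): x - 2, (x - 6)(x - 2)^2.

Check: the last factor (x - 6)(x - 2)^2 is the minimal polynomial, and the product (x - 6)(x - 2)^3 is the characteristic polynomial.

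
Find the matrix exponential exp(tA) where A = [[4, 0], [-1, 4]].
A has Jordan form J = [[4, 1], [0, 4]] with A = PJP^{-1}, so e^{tA} = P e^{tJ} P^{-1}.

For a Jordan block J_k(λ), e^{tJ_k(λ)} = e^{λt} · (I + tN + t^2 N^2/2! + ... + t^{k-1} N^{k-1}/(k-1)!) where N is the nilpotent superdiagonal part.

Assembling the blocks and conjugating back gives the entries of e^{tA} as shown above.

e^{tA} = [[e^{4*t}, 0], [-t*e^{4*t}, e^{4*t}]]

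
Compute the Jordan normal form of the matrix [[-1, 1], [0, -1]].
J = [[-1, 1], [0, -1]]

The characteristic polynomial is det(xI - A) = (x + 1)^2, so the eigenvalues are -1 (algebraic multiplicity 2).

For λ = -1: rank(A + I) = 1, rank((A + I)^2) = 0. The eigenspace has dimension 2 - 1 = 1, so there is 1 Jordan block; the rank sequence gives block sizes [2].

Assembling the blocks gives the Jordan form J above.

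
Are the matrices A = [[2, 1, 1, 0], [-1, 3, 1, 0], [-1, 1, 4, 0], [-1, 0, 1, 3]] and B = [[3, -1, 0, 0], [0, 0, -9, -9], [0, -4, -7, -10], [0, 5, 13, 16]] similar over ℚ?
Two matrices over a field are similar if and only if they have the same invariant factors.

Both A and B have characteristic polynomial (x - 3)^4 and minimal polynomial (x - 3)^3. Computing further, both have invariant factors x - 3, (x - 3)^3. Hence A and B are similar.

Yes.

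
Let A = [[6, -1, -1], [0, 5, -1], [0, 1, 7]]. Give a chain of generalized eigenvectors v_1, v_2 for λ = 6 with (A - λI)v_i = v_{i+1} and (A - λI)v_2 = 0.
v_1 = [[0, 1, 0]]^T, v_2 = [[-1, -1, 1]]^T

We seek v_1 ∈ ker((A - 6I)^2) \ ker(A - 6I), then set v_{i+1} = (A - 6I) v_i.

One such chain is v_1 = [[0, 1, 0]]^T, v_2 = [[-1, -1, 1]]^T. Check: (A - 6I) v_2 = [[0, 0, 0]]^T = 0.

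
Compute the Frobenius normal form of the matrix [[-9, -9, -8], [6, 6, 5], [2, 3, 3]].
R = [[0, 0, -3], [1, 0, 8], [0, 1, 0]]

The invariant factors of A (the non-unit diagonal entries of the Smith normal form of xI - A over ℚ[x]) are (x + 3)(x^2 - 3x + 1), each dividing the next. The characteristic polynomial is their product, (x + 3)(x^2 - 3x + 1).

The rational canonical form is the block-diagonal matrix of companion matrices C(f_i):
R = [[0, 0, -3], [1, 0, 8], [0, 1, 0]].

Note the characteristic polynomial does not split into linear factors over ℚ, so A has no Jordan form over ℚ; the rational canonical form exists over any field.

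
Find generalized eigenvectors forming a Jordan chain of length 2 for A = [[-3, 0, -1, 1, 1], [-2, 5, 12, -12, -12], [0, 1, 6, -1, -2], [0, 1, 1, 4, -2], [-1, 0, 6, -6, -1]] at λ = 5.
We seek v_1 ∈ ker((A - 5I)^2) \ ker(A - 5I), then set v_{i+1} = (A - 5I) v_i.

One such chain is v_1 = [[0, 2, 1, 0, 1]]^T, v_2 = [[0, 0, 1, 1, 0]]^T. Check: (A - 5I) v_2 = [[0, 0, 0, 0, 0]]^T = 0.

v_1 = [[0, 2, 1, 0, 1]]^T, v_2 = [[0, 0, 1, 1, 0]]^T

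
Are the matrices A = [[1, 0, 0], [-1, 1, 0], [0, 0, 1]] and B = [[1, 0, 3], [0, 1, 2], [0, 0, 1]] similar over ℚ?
Yes.

Two matrices over a field are similar if and only if they have the same invariant factors.

Both A and B have characteristic polynomial (x - 1)^3 and minimal polynomial (x - 1)^2. Computing further, both have invariant factors x - 1, (x - 1)^2. Hence A and B are similar.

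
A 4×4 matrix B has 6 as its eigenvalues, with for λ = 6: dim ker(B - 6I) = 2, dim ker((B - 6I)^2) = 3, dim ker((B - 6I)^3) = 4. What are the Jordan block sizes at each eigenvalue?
λ = 6: successive nullity increments [2, 1, 1] count blocks of size ≥ k; block sizes are [3, 1].

Jordan blocks: (6, 3), (6, 1)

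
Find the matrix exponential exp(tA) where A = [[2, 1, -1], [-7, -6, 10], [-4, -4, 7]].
A has Jordan form J = [[1, 1, 0], [0, 1, 1], [0, 0, 1]] with A = PJP^{-1}, so e^{tA} = P e^{tJ} P^{-1}.

For a Jordan block J_k(λ), e^{tJ_k(λ)} = e^{λt} · (I + tN + t^2 N^2/2! + ... + t^{k-1} N^{k-1}/(k-1)!) where N is the nilpotent superdiagonal part.

Assembling the blocks and conjugating back gives the entries of e^{tA} as shown above.

e^{tA} = [[(-t^2 + t + 1)*e^{t}, t*(1 - t)*e^{t}, t*(3*t - 2)*e^{t}/2], [t*(t - 7)*e^{t}, (t^2 - 7*t + 1)*e^{t}, t*(20 - 3*t)*e^{t}/2], [-4*t*e^{t}, -4*t*e^{t}, (6*t + 1)*e^{t}]]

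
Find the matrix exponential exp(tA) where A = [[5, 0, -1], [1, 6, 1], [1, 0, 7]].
e^{tA} = [[(1 - t)*e^{6*t}, 0, -t*e^{6*t}], [t*e^{6*t}, e^{6*t}, t*e^{6*t}], [t*e^{6*t}, 0, (t + 1)*e^{6*t}]]

A has Jordan form J = [[6, 1, 0], [0, 6, 0], [0, 0, 6]] with A = PJP^{-1}, so e^{tA} = P e^{tJ} P^{-1}.

For a Jordan block J_k(λ), e^{tJ_k(λ)} = e^{λt} · (I + tN + t^2 N^2/2! + ... + t^{k-1} N^{k-1}/(k-1)!) where N is the nilpotent superdiagonal part.

Assembling the blocks and conjugating back gives the entries of e^{tA} as shown above.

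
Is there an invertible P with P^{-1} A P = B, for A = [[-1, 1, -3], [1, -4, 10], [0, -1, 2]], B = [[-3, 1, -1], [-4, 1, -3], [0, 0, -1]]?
Yes.

Two matrices over a field are similar if and only if they have the same invariant factors.

Both A and B have characteristic polynomial (x + 1)^3 and minimal polynomial (x + 1)^3. Computing further, both have invariant factors (x + 1)^3. Hence A and B are similar.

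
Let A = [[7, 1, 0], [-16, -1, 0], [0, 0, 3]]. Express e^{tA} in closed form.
e^{tA} = [[(4*t + 1)*e^{3*t}, t*e^{3*t}, 0], [-16*t*e^{3*t}, (1 - 4*t)*e^{3*t}, 0], [0, 0, e^{3*t}]]

A has Jordan form J = [[3, 1, 0], [0, 3, 0], [0, 0, 3]] with A = PJP^{-1}, so e^{tA} = P e^{tJ} P^{-1}.

For a Jordan block J_k(λ), e^{tJ_k(λ)} = e^{λt} · (I + tN + t^2 N^2/2! + ... + t^{k-1} N^{k-1}/(k-1)!) where N is the nilpotent superdiagonal part.

Assembling the blocks and conjugating back gives the entries of e^{tA} as shown above.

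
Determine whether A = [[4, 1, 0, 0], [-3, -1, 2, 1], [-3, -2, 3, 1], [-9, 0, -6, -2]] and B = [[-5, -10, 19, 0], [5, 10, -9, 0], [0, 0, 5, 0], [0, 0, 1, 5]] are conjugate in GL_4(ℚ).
No.

trace(A) = 4 but trace(B) = 15. The trace is a similarity invariant, so A and B are not similar.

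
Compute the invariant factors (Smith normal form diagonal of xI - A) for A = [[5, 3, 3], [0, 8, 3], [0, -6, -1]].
x - 5, (x - 5)(x - 2)

The Jordan structure of A has elementary divisors (x - 2), (x - 5), (x - 5). Arranging the block sizes at each eigenvalue in decreasing order and taking row products gives the invariant factors.

Invariant factors (smallest first, each dividing the next): x - 5, (x - 5)(x - 2).

Check: the last factor (x - 5)(x - 2) is the minimal polynomial, and the product (x - 5)^2(x - 2) is the characteristic polynomial.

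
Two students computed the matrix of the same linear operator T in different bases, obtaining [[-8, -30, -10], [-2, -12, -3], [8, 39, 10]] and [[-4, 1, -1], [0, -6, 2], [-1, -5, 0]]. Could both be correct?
Yes.

Two matrices over a field are similar if and only if they have the same invariant factors.

Both A and B have characteristic polynomial (x + 3)^2(x + 4) and minimal polynomial (x + 3)^2(x + 4). Computing further, both have invariant factors (x + 3)^2(x + 4). Hence A and B are similar.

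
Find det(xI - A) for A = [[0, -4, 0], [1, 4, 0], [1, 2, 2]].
xI - A = [[x, 4, 0], [-1, x - 4, 0], [-1, -2, x - 2]].

Expanding det(xI - A) along the first row:
det(xI - A) = + (x)·det([[x - 4, 0], [-2, x - 2]]) - (4)·det([[-1, 0], [-1, x - 2]]) + (0)·det([[-1, x - 4], [-1, -2]]).

Evaluating gives χ_A(x) = x^3 - 6x^2 + 12x - 8 = (x - 2)^3.

χ_A(x) = (x - 2)^3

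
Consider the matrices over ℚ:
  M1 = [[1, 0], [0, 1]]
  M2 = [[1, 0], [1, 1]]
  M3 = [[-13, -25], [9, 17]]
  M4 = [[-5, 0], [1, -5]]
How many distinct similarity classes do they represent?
4 classes: {M1}, {M2}, {M3}, {M4}

Characteristic polynomials: χ_{M1} = (x - 1)^2, χ_{M2} = (x - 1)^2, χ_{M3} = (x - 2)^2, χ_{M4} = (x + 5)^2.

{M1}: invariant factors x - 1, x - 1.

{M2}: invariant factors (x - 1)^2.

{M3}: invariant factors (x - 2)^2.

{M4}: invariant factors (x + 5)^2.

Matrices are similar if and only if their invariant-factor lists agree; the partition into similarity classes is {M1}, {M2}, {M3}, {M4}.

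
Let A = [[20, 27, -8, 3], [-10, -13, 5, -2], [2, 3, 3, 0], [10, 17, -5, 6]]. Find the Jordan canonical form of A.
The characteristic polynomial is det(xI - A) = (x - 4)^4, so the eigenvalues are 4 (algebraic multiplicity 4).

For λ = 4: rank(A - 4I) = 2, rank((A - 4I)^2) = 0. The eigenspace has dimension 4 - 2 = 2, so there are 2 Jordan blocks; the rank sequence gives block sizes [2, 2].

Assembling the blocks gives the Jordan form J above.

J = [[4, 1, 0, 0], [0, 4, 0, 0], [0, 0, 4, 1], [0, 0, 0, 4]]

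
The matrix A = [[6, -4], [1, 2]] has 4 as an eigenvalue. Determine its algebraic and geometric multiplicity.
algebraic multiplicity 2, geometric multiplicity 1

The characteristic polynomial is (x - 4)^2, so the factor x - 4 appears with exponent 2: the algebraic multiplicity is 2.

rank(A - 4I) = 1, so the eigenspace has dimension 2 - 1 = 1: the geometric multiplicity is 1.

Since 1 < 2, A is not diagonalizable.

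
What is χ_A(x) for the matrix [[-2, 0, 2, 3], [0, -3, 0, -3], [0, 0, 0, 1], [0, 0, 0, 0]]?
χ_A(x) = x^2(x + 2)(x + 3)

xI - A = [[x + 2, 0, -2, -3], [0, x + 3, 0, 3], [0, 0, x, -1], [0, 0, 0, x]].

Expanding det(xI - A) along the first row:
det(xI - A) = + (x + 2)·det([[x + 3, 0, 3], [0, x, -1], [0, 0, x]]) - (0)·det([[0, 0, 3], [0, x, -1], [0, 0, x]]) + (-2)·det([[0, x + 3, 3], [0, 0, -1], [0, 0, x]]) - (-3)·det([[0, x + 3, 0], [0, 0, x], [0, 0, 0]]).

Evaluating gives χ_A(x) = x^4 + 5x^3 + 6x^2 = x^2(x + 2)(x + 3).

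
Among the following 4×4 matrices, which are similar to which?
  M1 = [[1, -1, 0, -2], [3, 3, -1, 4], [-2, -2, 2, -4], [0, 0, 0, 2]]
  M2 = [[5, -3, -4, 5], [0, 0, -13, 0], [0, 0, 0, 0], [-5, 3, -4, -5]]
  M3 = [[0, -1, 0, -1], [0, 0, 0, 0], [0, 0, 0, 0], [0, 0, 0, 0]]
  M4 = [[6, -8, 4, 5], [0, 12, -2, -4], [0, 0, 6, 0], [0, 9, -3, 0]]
Characteristic polynomials: χ_{M1} = (x - 2)^4, χ_{M2} = x^4, χ_{M3} = x^4, χ_{M4} = (x - 6)^4.

{M1}: invariant factors x - 2, (x - 2)^3.

{M2}: invariant factors x, x^3.

{M3}: invariant factors x, x, x^2.

{M4}: invariant factors x - 6, (x - 6)^3.

Matrices are similar if and only if their invariant-factor lists agree; the partition into similarity classes is {M1}, {M2}, {M3}, {M4}.

4 classes: {M1}, {M2}, {M3}, {M4}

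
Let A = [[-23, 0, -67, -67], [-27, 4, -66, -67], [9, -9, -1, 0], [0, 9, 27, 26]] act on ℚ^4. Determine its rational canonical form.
R = [[0, -5, 0, 0], [1, 3, 0, 0], [0, 0, 0, -5], [0, 0, 1, 3]]

The invariant factors of A (the non-unit diagonal entries of the Smith normal form of xI - A over ℚ[x]) are x^2 - 3x + 5, x^2 - 3x + 5, each dividing the next. The characteristic polynomial is their product, (x^2 - 3x + 5)^2.

The rational canonical form is the block-diagonal matrix of companion matrices C(f_i):
R = [[0, -5, 0, 0], [1, 3, 0, 0], [0, 0, 0, -5], [0, 0, 1, 3]].

Note the characteristic polynomial does not split into linear factors over ℚ, so A has no Jordan form over ℚ; the rational canonical form exists over any field.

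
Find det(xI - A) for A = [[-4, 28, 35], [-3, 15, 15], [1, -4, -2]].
xI - A = [[x + 4, -28, -35], [3, x - 15, -15], [-1, 4, x + 2]].

Expanding det(xI - A) along the first row:
det(xI - A) = + (x + 4)·det([[x - 15, -15], [4, x + 2]]) - (-28)·det([[3, -15], [-1, x + 2]]) + (-35)·det([[3, x - 15], [-1, 4]]).

Evaluating gives χ_A(x) = x^3 - 9x^2 + 27x - 27 = (x - 3)^3.

χ_A(x) = (x - 3)^3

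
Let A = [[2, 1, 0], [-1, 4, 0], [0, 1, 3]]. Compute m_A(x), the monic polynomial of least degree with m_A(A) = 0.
The characteristic polynomial factors as (x - 3)^3. The minimal polynomial is ∏(x - λ)^{k_λ} where k_λ is the size of the largest Jordan block at λ.

For λ = 3: rank(A - 3I) = 2, and the largest Jordan block has size 3 (the smallest k with rank((A - 3I)^k) = rank((A - 3I)^(k+1))).

So m_A(x) = (x - 3)^3.

m_A(x) = (x - 3)^3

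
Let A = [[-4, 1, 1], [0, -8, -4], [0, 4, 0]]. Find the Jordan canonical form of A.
J = [[-4, 1, 0], [0, -4, 0], [0, 0, -4]]

The characteristic polynomial is det(xI - A) = (x + 4)^3, so the eigenvalues are -4 (algebraic multiplicity 3).

For λ = -4: rank(A + 4I) = 1, rank((A + 4I)^2) = 0. The eigenspace has dimension 3 - 1 = 2, so there are 2 Jordan blocks; the rank sequence gives block sizes [2, 1].

Assembling the blocks gives the Jordan form J above.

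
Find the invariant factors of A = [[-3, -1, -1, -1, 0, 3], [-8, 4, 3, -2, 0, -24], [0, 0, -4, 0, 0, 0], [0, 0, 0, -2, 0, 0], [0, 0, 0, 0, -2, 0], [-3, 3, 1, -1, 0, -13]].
The Jordan structure of A has elementary divisors (x + 4)^3, (x + 4), (x + 2), (x + 2). Arranging the block sizes at each eigenvalue in decreasing order and taking row products gives the invariant factors.

Invariant factors (smallest first, each dividing the next): (x + 2)(x + 4), (x + 2)(x + 4)^3.

Check: the last factor (x + 2)(x + 4)^3 is the minimal polynomial, and the product (x + 2)^2(x + 4)^4 is the characteristic polynomial.

(x + 2)(x + 4), (x + 2)(x + 4)^3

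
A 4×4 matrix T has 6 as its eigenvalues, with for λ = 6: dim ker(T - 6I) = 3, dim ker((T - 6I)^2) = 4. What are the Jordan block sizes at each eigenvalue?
λ = 6: successive nullity increments [3, 1] count blocks of size ≥ k; block sizes are [2, 1, 1].

Jordan blocks: (6, 2), (6, 1), (6, 1)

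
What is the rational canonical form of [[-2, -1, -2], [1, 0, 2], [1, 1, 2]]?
The invariant factors of A (the non-unit diagonal entries of the Smith normal form of xI - A over ℚ[x]) are (x - 2)(x + 1)^2, each dividing the next. The characteristic polynomial is their product, (x - 2)(x + 1)^2.

The rational canonical form is the block-diagonal matrix of companion matrices C(f_i):
R = [[0, 0, 2], [1, 0, 3], [0, 1, 0]].

R = [[0, 0, 2], [1, 0, 3], [0, 1, 0]]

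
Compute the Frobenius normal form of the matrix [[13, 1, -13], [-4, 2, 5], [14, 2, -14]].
The invariant factors of A (the non-unit diagonal entries of the Smith normal form of xI - A over ℚ[x]) are (x - 2)^2(x + 3), each dividing the next. The characteristic polynomial is their product, (x - 2)^2(x + 3).

The rational canonical form is the block-diagonal matrix of companion matrices C(f_i):
R = [[0, 0, -12], [1, 0, 8], [0, 1, 1]].

R = [[0, 0, -12], [1, 0, 8], [0, 1, 1]]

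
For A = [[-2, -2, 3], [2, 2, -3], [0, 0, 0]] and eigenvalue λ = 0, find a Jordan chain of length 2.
We seek v_1 ∈ ker(A^2) \ ker(A), then set v_{i+1} = A v_i.

One such chain is v_1 = [[1, 0, 1]]^T, v_2 = [[1, -1, 0]]^T. Check: A v_2 = [[0, 0, 0]]^T = 0.

v_1 = [[1, 0, 1]]^T, v_2 = [[1, -1, 0]]^T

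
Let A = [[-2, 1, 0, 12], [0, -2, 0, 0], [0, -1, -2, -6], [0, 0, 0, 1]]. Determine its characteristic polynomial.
χ_A(x) = (x - 1)(x + 2)^3

xI - A = [[x + 2, -1, 0, -12], [0, x + 2, 0, 0], [0, 1, x + 2, 6], [0, 0, 0, x - 1]].

Expanding det(xI - A) along the first row:
det(xI - A) = + (x + 2)·det([[x + 2, 0, 0], [1, x + 2, 6], [0, 0, x - 1]]) - (-1)·det([[0, 0, 0], [0, x + 2, 6], [0, 0, x - 1]]) + (0)·det([[0, x + 2, 0], [0, 1, 6], [0, 0, x - 1]]) - (-12)·det([[0, x + 2, 0], [0, 1, x + 2], [0, 0, 0]]).

Evaluating gives χ_A(x) = x^4 + 5x^3 + 6x^2 - 4x - 8 = (x - 1)(x + 2)^3.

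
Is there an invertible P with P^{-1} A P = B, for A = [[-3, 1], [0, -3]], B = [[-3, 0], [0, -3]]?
Both have characteristic polynomial (x + 3)^2, but the minimal polynomial of A is (x + 3)^2 while the minimal polynomial of B is x + 3. The minimal polynomial is a similarity invariant, so A and B are not similar.

No.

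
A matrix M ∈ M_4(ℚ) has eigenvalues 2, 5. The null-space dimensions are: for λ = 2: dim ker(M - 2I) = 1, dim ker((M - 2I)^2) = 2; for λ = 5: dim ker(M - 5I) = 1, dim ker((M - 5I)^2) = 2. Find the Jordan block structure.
λ = 2: successive nullity increments [1, 1] count blocks of size ≥ k; block sizes are [2].
λ = 5: successive nullity increments [1, 1] count blocks of size ≥ k; block sizes are [2].

Jordan blocks: (2, 2), (5, 2)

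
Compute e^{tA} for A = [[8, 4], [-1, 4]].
A has Jordan form J = [[6, 1], [0, 6]] with A = PJP^{-1}, so e^{tA} = P e^{tJ} P^{-1}.

For a Jordan block J_k(λ), e^{tJ_k(λ)} = e^{λt} · (I + tN + t^2 N^2/2! + ... + t^{k-1} N^{k-1}/(k-1)!) where N is the nilpotent superdiagonal part.

Assembling the blocks and conjugating back gives the entries of e^{tA} as shown above.

e^{tA} = [[(2*t + 1)*e^{6*t}, 4*t*e^{6*t}], [-t*e^{6*t}, (1 - 2*t)*e^{6*t}]]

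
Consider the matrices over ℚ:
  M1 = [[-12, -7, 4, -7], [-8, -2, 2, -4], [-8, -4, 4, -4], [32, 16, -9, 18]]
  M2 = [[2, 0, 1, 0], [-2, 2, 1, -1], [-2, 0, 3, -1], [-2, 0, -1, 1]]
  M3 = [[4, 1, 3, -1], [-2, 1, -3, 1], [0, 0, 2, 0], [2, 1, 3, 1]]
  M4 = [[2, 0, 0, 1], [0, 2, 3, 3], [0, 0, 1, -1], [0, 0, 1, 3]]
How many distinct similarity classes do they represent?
Characteristic polynomials: χ_{M1} = (x - 2)^4, χ_{M2} = (x - 2)^4, χ_{M3} = (x - 2)^4, χ_{M4} = (x - 2)^4.

{M1, M2, M4}: invariant factors x - 2, (x - 2)^3.

{M3}: invariant factors x - 2, x - 2, (x - 2)^2.

Matrices are similar if and only if their invariant-factor lists agree; the partition into similarity classes is {M1, M2, M4}, {M3}.

2 classes: {M1, M2, M4}, {M3}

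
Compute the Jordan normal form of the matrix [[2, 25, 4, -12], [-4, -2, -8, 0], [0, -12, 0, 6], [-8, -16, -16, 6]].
J = [[0, 1, 0, 0], [0, 0, 0, 0], [0, 0, 0, 0], [0, 0, 0, 6]]

The characteristic polynomial is det(xI - A) = x^3(x - 6), so the eigenvalues are 0 (algebraic multiplicity 3), 6 (algebraic multiplicity 1).

For λ = 0: rank(A) = 2, rank(A^2) = 1. The eigenspace has dimension 4 - 2 = 2, so there are 2 Jordan blocks; the rank sequence gives block sizes [2, 1].

For λ = 6: algebraic multiplicity 1 gives one 1×1 block.

Assembling the blocks gives the Jordan form J above.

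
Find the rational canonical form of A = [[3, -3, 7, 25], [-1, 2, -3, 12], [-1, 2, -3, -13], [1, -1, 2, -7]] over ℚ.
The invariant factors of A (the non-unit diagonal entries of the Smith normal form of xI - A over ℚ[x]) are (x + 5)(x^3 - 5), each dividing the next. The characteristic polynomial is their product, (x + 5)(x^3 - 5).

The rational canonical form is the block-diagonal matrix of companion matrices C(f_i):
R = [[0, 0, 0, 25], [1, 0, 0, 5], [0, 1, 0, 0], [0, 0, 1, -5]].

Note the characteristic polynomial does not split into linear factors over ℚ, so A has no Jordan form over ℚ; the rational canonical form exists over any field.

R = [[0, 0, 0, 25], [1, 0, 0, 5], [0, 1, 0, 0], [0, 0, 1, -5]]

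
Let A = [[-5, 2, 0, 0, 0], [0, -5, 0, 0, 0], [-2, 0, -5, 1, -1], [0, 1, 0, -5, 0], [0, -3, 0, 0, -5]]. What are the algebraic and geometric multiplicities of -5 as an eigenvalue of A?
algebraic multiplicity 5, geometric multiplicity 3

The characteristic polynomial is (x + 5)^5, so the factor x + 5 appears with exponent 5: the algebraic multiplicity is 5.

rank(A + 5I) = 2, so the eigenspace has dimension 5 - 2 = 3: the geometric multiplicity is 3.

Since 3 < 5, A is not diagonalizable.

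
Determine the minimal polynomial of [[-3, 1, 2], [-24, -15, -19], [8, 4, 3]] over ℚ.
m_A(x) = (x + 5)^3

The characteristic polynomial factors as (x + 5)^3. The minimal polynomial is ∏(x - λ)^{k_λ} where k_λ is the size of the largest Jordan block at λ.

For λ = -5: rank(A + 5I) = 2, and the largest Jordan block has size 3 (the smallest k with rank((A + 5I)^k) = rank((A + 5I)^(k+1))).

So m_A(x) = (x + 5)^3.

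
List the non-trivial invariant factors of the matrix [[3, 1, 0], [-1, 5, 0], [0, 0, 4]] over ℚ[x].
x - 4, (x - 4)^2

The Jordan structure of A has elementary divisors (x - 4)^2, (x - 4). Arranging the block sizes at each eigenvalue in decreasing order and taking row products gives the invariant factors.

Invariant factors (smallest first, each dividing the next): x - 4, (x - 4)^2.

Check: the last factor (x - 4)^2 is the minimal polynomial, and the product (x - 4)^3 is the characteristic polynomial.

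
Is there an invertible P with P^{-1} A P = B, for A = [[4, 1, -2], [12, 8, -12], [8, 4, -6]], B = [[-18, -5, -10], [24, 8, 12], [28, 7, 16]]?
Yes.

Two matrices over a field are similar if and only if they have the same invariant factors.

Both A and B have characteristic polynomial (x - 2)^3 and minimal polynomial (x - 2)^2. Computing further, both have invariant factors x - 2, (x - 2)^2. Hence A and B are similar.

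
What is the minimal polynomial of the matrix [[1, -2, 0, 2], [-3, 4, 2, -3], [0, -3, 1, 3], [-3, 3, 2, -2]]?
The characteristic polynomial factors as (x - 1)^4. The minimal polynomial is ∏(x - λ)^{k_λ} where k_λ is the size of the largest Jordan block at λ.

For λ = 1: rank(A - I) = 2, and the largest Jordan block has size 2 (the smallest k with rank((A - I)^k) = rank((A - I)^(k+1))).

So m_A(x) = (x - 1)^2.

m_A(x) = (x - 1)^2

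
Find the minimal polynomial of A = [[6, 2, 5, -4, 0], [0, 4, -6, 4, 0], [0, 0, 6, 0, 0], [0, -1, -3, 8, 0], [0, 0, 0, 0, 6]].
m_A(x) = (x - 6)^2

The characteristic polynomial factors as (x - 6)^5. The minimal polynomial is ∏(x - λ)^{k_λ} where k_λ is the size of the largest Jordan block at λ.

For λ = 6: rank(A - 6I) = 2, and the largest Jordan block has size 2 (the smallest k with rank((A - 6I)^k) = rank((A - 6I)^(k+1))).

So m_A(x) = (x - 6)^2.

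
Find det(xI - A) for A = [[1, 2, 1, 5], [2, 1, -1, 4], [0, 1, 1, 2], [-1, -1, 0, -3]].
xI - A = [[x - 1, -2, -1, -5], [-2, x - 1, 1, -4], [0, -1, x - 1, -2], [1, 1, 0, x + 3]].

Expanding det(xI - A) along the first row:
det(xI - A) = + (x - 1)·det([[x - 1, 1, -4], [-1, x - 1, -2], [1, 0, x + 3]]) - (-2)·det([[-2, 1, -4], [0, x - 1, -2], [1, 0, x + 3]]) + (-1)·det([[-2, x - 1, -4], [0, -1, -2], [1, 1, x + 3]]) - (-5)·det([[-2, x - 1, 1], [0, -1, x - 1], [1, 1, 0]]).

Evaluating gives χ_A(x) = x^4.

χ_A(x) = x^4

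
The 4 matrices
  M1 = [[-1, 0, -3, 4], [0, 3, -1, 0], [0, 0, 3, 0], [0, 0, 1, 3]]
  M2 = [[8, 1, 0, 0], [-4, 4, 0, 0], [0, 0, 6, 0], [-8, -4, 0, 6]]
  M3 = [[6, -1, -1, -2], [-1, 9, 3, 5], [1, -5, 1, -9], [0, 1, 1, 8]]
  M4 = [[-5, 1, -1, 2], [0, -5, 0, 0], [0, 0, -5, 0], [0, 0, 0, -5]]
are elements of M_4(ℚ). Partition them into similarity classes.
Characteristic polynomials: χ_{M1} = (x - 3)^3(x + 1), χ_{M2} = (x - 6)^4, χ_{M3} = (x - 6)^4, χ_{M4} = (x + 5)^4.

{M1}: invariant factors x - 3, (x - 3)^2(x + 1).

{M2}: invariant factors x - 6, x - 6, (x - 6)^2.

{M3}: invariant factors (x - 6)^2, (x - 6)^2.

{M4}: invariant factors x + 5, x + 5, (x + 5)^2.

Matrices are similar if and only if their invariant-factor lists agree; the partition into similarity classes is {M1}, {M2}, {M3}, {M4}.

4 classes: {M1}, {M2}, {M3}, {M4}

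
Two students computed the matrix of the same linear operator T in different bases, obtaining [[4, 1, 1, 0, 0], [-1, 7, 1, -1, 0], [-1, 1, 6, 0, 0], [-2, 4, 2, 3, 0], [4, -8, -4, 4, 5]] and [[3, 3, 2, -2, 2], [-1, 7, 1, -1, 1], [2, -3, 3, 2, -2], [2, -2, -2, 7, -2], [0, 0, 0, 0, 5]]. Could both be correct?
Two matrices over a field are similar if and only if they have the same invariant factors.

Both A and B have characteristic polynomial (x - 5)^5 and minimal polynomial (x - 5)^3. Computing further, both have invariant factors x - 5, x - 5, (x - 5)^3. Hence A and B are similar.

Yes.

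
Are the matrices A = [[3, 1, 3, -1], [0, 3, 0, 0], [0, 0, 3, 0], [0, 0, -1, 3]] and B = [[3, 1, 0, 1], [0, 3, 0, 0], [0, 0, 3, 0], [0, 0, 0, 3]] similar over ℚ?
No.

Both have characteristic polynomial (x - 3)^4, but the minimal polynomial of A is (x - 3)^3 while the minimal polynomial of B is (x - 3)^2. The minimal polynomial is a similarity invariant, so A and B are not similar.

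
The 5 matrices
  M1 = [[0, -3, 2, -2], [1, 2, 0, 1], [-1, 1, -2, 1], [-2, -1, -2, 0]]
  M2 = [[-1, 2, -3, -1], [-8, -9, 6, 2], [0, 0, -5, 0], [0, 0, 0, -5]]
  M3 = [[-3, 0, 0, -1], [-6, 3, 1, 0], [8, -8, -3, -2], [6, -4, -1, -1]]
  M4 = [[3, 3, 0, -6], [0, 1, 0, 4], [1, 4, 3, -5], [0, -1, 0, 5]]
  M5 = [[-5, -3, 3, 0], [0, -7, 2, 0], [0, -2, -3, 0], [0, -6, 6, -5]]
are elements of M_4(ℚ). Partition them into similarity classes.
Characteristic polynomials: χ_{M1} = x^4, χ_{M2} = (x + 5)^4, χ_{M3} = (x + 1)^4, χ_{M4} = (x - 3)^4, χ_{M5} = (x + 5)^4.

{M1}: invariant factors x, x^3.

{M2, M5}: invariant factors x + 5, x + 5, (x + 5)^2.

{M3}: invariant factors x + 1, (x + 1)^3.

{M4}: invariant factors (x - 3)^2, (x - 3)^2.

Matrices are similar if and only if their invariant-factor lists agree; the partition into similarity classes is {M1}, {M2, M5}, {M3}, {M4}.

4 classes: {M1}, {M2, M5}, {M3}, {M4}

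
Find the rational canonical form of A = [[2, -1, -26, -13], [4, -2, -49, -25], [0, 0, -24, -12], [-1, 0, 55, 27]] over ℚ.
The invariant factors of A (the non-unit diagonal entries of the Smith normal form of xI - A over ℚ[x]) are (x - 3)(x^3 - x - 4), each dividing the next. The characteristic polynomial is their product, (x - 3)(x^3 - x - 4).

The rational canonical form is the block-diagonal matrix of companion matrices C(f_i):
R = [[0, 0, 0, -12], [1, 0, 0, 1], [0, 1, 0, 1], [0, 0, 1, 3]].

Note the characteristic polynomial does not split into linear factors over ℚ, so A has no Jordan form over ℚ; the rational canonical form exists over any field.

R = [[0, 0, 0, -12], [1, 0, 0, 1], [0, 1, 0, 1], [0, 0, 1, 3]]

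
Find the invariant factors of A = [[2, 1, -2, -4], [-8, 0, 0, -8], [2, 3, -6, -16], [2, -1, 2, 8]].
x, x^2(x - 4)

The Jordan structure of A has elementary divisors x^2, x, (x - 4). Arranging the block sizes at each eigenvalue in decreasing order and taking row products gives the invariant factors.

Invariant factors (smallest first, each dividing the next): x, x^2(x - 4).

Check: the last factor x^2(x - 4) is the minimal polynomial, and the product x^3(x - 4) is the characteristic polynomial.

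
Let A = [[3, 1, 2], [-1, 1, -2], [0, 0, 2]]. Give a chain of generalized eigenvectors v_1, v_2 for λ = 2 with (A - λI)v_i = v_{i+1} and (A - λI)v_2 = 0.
v_1 = [[-2, 3, 0]]^T, v_2 = [[1, -1, 0]]^T

We seek v_1 ∈ ker((A - 2I)^2) \ ker(A - 2I), then set v_{i+1} = (A - 2I) v_i.

One such chain is v_1 = [[-2, 3, 0]]^T, v_2 = [[1, -1, 0]]^T. Check: (A - 2I) v_2 = [[0, 0, 0]]^T = 0.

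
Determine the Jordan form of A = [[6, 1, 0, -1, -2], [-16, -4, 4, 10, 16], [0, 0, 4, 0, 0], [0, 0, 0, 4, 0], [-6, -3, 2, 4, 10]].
The characteristic polynomial is det(xI - A) = (x - 4)^5, so the eigenvalues are 4 (algebraic multiplicity 5).

For λ = 4: rank(A - 4I) = 2, rank((A - 4I)^2) = 0. The eigenspace has dimension 5 - 2 = 3, so there are 3 Jordan blocks; the rank sequence gives block sizes [2, 2, 1].

Assembling the blocks gives the Jordan form J above.

J = [[4, 1, 0, 0, 0], [0, 4, 0, 0, 0], [0, 0, 4, 1, 0], [0, 0, 0, 4, 0], [0, 0, 0, 0, 4]]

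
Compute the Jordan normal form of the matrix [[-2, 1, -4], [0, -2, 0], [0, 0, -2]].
The characteristic polynomial is det(xI - A) = (x + 2)^3, so the eigenvalues are -2 (algebraic multiplicity 3).

For λ = -2: rank(A + 2I) = 1, rank((A + 2I)^2) = 0. The eigenspace has dimension 3 - 1 = 2, so there are 2 Jordan blocks; the rank sequence gives block sizes [2, 1].

Assembling the blocks gives the Jordan form J above.

J = [[-2, 1, 0], [0, -2, 0], [0, 0, -2]]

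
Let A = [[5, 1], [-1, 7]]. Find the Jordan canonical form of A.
J = [[6, 1], [0, 6]]

The characteristic polynomial is det(xI - A) = (x - 6)^2, so the eigenvalues are 6 (algebraic multiplicity 2).

For λ = 6: rank(A - 6I) = 1, rank((A - 6I)^2) = 0. The eigenspace has dimension 2 - 1 = 1, so there is 1 Jordan block; the rank sequence gives block sizes [2].

Assembling the blocks gives the Jordan form J above.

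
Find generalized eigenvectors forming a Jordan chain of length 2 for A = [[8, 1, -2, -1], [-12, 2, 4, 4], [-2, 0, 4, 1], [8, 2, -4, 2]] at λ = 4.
We seek v_1 ∈ ker((A - 4I)^2) \ ker(A - 4I), then set v_{i+1} = (A - 4I) v_i.

One such chain is v_1 = [[0, 3, 1, 0]]^T, v_2 = [[1, -2, 0, 2]]^T. Check: (A - 4I) v_2 = [[0, 0, 0, 0]]^T = 0.

v_1 = [[0, 3, 1, 0]]^T, v_2 = [[1, -2, 0, 2]]^T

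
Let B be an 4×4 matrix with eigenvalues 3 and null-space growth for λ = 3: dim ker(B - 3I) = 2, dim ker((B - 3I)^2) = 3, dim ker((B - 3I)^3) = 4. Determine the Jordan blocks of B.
Jordan blocks: (3, 3), (3, 1)

λ = 3: successive nullity increments [2, 1, 1] count blocks of size ≥ k; block sizes are [3, 1].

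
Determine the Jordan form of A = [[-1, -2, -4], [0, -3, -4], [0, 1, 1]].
J = [[-1, 1, 0], [0, -1, 0], [0, 0, -1]]

The characteristic polynomial is det(xI - A) = (x + 1)^3, so the eigenvalues are -1 (algebraic multiplicity 3).

For λ = -1: rank(A + I) = 1, rank((A + I)^2) = 0. The eigenspace has dimension 3 - 1 = 2, so there are 2 Jordan blocks; the rank sequence gives block sizes [2, 1].

Assembling the blocks gives the Jordan form J above.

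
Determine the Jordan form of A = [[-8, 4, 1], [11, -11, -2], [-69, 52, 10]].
J = [[-3, 1, 0], [0, -3, 1], [0, 0, -3]]

The characteristic polynomial is det(xI - A) = (x + 3)^3, so the eigenvalues are -3 (algebraic multiplicity 3).

For λ = -3: rank(A + 3I) = 2, rank((A + 3I)^2) = 1, rank((A + 3I)^3) = 0. The eigenspace has dimension 3 - 2 = 1, so there is 1 Jordan block; the rank sequence gives block sizes [3].

Assembling the blocks gives the Jordan form J above.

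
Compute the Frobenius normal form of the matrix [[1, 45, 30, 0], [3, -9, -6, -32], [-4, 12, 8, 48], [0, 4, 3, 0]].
The invariant factors of A (the non-unit diagonal entries of the Smith normal form of xI - A over ℚ[x]) are (x - 4)(x + 4), (x - 4)(x + 4), each dividing the next. The characteristic polynomial is their product, (x - 4)^2(x + 4)^2.

The rational canonical form is the block-diagonal matrix of companion matrices C(f_i):
R = [[0, 16, 0, 0], [1, 0, 0, 0], [0, 0, 0, 16], [0, 0, 1, 0]].

R = [[0, 16, 0, 0], [1, 0, 0, 0], [0, 0, 0, 16], [0, 0, 1, 0]]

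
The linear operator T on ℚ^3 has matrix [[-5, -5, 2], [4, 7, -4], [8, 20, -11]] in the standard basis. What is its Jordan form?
The characteristic polynomial is det(xI - A) = (x + 3)^3, so the eigenvalues are -3 (algebraic multiplicity 3).

For λ = -3: rank(A + 3I) = 1, rank((A + 3I)^2) = 0. The eigenspace has dimension 3 - 1 = 2, so there are 2 Jordan blocks; the rank sequence gives block sizes [2, 1].

Assembling the blocks gives the Jordan form J above.

J = [[-3, 1, 0], [0, -3, 0], [0, 0, -3]]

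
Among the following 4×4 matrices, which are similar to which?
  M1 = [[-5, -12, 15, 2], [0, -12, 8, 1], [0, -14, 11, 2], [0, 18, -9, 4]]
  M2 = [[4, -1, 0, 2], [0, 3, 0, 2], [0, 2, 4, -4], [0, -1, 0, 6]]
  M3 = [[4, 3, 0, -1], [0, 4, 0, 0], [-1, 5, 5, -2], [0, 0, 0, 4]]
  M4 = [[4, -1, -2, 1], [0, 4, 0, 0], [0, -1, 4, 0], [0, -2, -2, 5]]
3 classes: {M1}, {M2}, {M3, M4}

Characteristic polynomials: χ_{M1} = (x - 4)^2(x + 5)^2, χ_{M2} = (x - 5)(x - 4)^3, χ_{M3} = (x - 5)(x - 4)^3, χ_{M4} = (x - 5)(x - 4)^3.

{M1}: invariant factors (x - 4)^2(x + 5)^2.

{M2}: invariant factors x - 4, x - 4, (x - 5)(x - 4).

{M3, M4}: invariant factors x - 4, (x - 5)(x - 4)^2.

Matrices are similar if and only if their invariant-factor lists agree; the partition into similarity classes is {M1}, {M2}, {M3, M4}.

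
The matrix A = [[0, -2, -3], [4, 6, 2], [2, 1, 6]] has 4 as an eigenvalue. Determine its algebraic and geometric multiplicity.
The characteristic polynomial is (x - 4)^3, so the factor x - 4 appears with exponent 3: the algebraic multiplicity is 3.

rank(A - 4I) = 2, so the eigenspace has dimension 3 - 2 = 1: the geometric multiplicity is 1.

Since 1 < 3, A is not diagonalizable.

algebraic multiplicity 3, geometric multiplicity 1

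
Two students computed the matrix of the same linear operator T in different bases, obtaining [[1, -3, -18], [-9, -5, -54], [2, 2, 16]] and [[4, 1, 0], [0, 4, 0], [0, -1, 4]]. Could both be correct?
Yes.

Two matrices over a field are similar if and only if they have the same invariant factors.

Both A and B have characteristic polynomial (x - 4)^3 and minimal polynomial (x - 4)^2. Computing further, both have invariant factors x - 4, (x - 4)^2. Hence A and B are similar.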